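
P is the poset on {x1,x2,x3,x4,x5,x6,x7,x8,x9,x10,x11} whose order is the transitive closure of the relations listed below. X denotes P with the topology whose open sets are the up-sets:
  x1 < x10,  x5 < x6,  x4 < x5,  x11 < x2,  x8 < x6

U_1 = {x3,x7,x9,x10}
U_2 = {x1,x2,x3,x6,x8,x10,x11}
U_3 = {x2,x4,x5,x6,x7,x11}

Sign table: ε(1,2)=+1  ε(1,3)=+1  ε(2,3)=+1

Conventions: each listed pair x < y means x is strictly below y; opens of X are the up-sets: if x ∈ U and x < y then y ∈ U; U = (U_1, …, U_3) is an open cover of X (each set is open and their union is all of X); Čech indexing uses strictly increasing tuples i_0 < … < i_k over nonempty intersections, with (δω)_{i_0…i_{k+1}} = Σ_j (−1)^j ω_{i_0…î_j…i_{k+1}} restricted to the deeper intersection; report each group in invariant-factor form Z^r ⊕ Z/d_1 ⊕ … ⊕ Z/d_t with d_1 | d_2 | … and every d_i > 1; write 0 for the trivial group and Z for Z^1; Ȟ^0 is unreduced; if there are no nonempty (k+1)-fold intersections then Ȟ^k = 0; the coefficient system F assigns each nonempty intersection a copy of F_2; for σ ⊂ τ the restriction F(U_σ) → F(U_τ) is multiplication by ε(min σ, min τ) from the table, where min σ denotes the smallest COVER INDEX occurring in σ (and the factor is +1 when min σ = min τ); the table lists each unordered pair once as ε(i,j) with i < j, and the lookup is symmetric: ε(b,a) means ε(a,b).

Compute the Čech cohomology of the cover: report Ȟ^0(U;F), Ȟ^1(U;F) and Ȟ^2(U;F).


intersection data:
  U12={x3,x10} U13={x7} U23={x2,x6,x11}
C dims 3,3; δ0: rk_F2 2
Ȟ^0 = (3 − 2) − 0 = 1, so Ȟ^0 ≅ Z/2
Ȟ^1 = (3 − 0) − 2 = 1, so Ȟ^1 ≅ Z/2
Ȟ^2 = (0 − 0) − 0 = 0, so Ȟ^2 ≅ 0

Ȟ^0 ≅ Z/2,  Ȟ^1 ≅ Z/2,  Ȟ^2 ≅ 0


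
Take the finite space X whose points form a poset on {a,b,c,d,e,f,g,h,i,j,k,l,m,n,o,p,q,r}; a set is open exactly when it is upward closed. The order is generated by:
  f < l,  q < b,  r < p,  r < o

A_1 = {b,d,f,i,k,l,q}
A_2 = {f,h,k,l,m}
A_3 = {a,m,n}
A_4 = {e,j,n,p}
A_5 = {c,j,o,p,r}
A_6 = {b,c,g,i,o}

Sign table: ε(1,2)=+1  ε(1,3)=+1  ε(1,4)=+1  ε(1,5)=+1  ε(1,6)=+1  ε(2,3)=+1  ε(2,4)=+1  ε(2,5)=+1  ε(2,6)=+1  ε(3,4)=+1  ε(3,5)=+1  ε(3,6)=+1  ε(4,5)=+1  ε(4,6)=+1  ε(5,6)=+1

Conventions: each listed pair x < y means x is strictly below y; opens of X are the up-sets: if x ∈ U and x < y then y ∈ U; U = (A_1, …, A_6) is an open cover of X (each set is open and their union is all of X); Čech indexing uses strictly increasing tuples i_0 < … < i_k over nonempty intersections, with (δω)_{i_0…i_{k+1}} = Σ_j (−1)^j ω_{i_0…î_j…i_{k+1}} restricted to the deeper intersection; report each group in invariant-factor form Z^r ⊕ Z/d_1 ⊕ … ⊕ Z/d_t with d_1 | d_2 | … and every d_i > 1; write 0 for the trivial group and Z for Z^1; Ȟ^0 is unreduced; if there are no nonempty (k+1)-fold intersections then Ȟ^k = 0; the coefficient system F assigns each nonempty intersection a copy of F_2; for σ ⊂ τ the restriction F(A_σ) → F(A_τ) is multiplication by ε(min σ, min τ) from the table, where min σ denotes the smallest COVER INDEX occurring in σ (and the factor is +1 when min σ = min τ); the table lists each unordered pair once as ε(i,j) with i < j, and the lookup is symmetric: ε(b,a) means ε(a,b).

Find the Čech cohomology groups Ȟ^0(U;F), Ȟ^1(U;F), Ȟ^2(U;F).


nerve of the cover:
  A12={f,k,l} A16={b,i} A23={m} A34={n} A45={j,p} A56={c,o}
C dims 6,6; δ0: rk_F2 5
Ȟ^0 = (6 − 5) − 0 = 1, so Ȟ^0 ≅ Z/2
Ȟ^1 = (6 − 0) − 5 = 1, so Ȟ^1 ≅ Z/2
Ȟ^2 = (0 − 0) − 0 = 0, so Ȟ^2 ≅ 0

Ȟ^0 = Z/2, Ȟ^1 = Z/2, Ȟ^2 = 0


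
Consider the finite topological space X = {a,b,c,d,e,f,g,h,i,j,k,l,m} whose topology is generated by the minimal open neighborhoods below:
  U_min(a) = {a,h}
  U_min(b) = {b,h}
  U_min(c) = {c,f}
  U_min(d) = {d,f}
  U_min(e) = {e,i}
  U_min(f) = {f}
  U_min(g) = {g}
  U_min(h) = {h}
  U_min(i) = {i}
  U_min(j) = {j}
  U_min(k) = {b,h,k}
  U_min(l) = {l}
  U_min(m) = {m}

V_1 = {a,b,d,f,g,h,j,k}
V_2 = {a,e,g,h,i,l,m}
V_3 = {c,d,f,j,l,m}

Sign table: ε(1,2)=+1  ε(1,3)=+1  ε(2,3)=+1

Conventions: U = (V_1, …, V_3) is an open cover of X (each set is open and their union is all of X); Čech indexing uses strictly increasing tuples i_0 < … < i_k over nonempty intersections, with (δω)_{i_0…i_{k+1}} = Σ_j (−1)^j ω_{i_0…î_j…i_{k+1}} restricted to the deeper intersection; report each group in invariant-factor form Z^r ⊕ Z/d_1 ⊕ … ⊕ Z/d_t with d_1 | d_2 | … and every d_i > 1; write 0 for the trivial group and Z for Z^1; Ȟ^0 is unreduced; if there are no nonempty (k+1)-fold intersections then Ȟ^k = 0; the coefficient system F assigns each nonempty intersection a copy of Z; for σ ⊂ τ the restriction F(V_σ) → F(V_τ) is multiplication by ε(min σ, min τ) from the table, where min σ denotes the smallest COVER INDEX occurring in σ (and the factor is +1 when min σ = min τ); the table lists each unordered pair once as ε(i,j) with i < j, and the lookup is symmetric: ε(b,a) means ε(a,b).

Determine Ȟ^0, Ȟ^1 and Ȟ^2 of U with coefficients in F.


nonempty overlaps:
  V12={a,g,h} V13={d,f,j} V23={l,m}
C dims 3,3; δ0: rk 2, SNF 1^2
degree 0: 3−2−0 = 1 → Ȟ^0 ≅ Z
degree 1: 3−0−2 = 1 → Ȟ^1 ≅ Z
degree 2: 0−0−0 = 0 → Ȟ^2 ≅ 0

Ȟ^0(U;F) ≅ Z, Ȟ^1(U;F) ≅ Z, Ȟ^2(U;F) ≅ 0


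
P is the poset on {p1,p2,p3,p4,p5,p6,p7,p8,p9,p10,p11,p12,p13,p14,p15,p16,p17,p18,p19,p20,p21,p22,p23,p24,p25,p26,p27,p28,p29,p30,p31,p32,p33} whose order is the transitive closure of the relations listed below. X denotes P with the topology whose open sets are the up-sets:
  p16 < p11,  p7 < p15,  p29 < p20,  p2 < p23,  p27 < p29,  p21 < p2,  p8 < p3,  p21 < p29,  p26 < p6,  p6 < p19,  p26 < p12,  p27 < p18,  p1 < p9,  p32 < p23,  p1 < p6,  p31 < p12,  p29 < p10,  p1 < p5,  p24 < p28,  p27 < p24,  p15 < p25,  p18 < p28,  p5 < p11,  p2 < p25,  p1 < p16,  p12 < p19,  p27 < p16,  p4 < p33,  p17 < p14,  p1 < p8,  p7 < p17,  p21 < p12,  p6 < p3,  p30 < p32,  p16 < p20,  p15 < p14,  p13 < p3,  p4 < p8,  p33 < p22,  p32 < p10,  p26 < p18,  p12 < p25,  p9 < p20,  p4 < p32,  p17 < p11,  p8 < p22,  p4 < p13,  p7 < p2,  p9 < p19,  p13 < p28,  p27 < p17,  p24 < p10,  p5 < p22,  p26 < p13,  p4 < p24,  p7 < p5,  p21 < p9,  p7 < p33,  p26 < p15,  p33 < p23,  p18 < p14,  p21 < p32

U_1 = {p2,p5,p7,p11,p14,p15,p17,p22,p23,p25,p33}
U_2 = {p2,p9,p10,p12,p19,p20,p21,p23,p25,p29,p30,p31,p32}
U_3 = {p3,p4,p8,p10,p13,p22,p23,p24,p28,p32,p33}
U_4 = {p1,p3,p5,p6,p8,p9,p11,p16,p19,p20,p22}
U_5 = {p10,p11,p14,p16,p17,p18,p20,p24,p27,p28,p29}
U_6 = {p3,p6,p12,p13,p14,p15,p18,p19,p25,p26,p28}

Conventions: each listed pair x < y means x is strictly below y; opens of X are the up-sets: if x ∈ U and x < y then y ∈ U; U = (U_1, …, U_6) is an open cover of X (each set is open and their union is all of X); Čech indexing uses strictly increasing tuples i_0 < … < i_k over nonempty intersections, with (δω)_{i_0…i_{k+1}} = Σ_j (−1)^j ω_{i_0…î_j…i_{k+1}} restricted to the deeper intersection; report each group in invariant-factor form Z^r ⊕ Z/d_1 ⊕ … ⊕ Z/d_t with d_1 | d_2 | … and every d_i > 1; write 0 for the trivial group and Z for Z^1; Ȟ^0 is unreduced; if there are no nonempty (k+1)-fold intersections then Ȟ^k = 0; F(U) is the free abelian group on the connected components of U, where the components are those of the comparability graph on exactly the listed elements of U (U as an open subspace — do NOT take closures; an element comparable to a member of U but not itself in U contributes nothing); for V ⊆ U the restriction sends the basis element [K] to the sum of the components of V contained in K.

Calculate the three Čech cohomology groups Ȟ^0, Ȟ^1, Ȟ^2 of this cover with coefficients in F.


cover nerve:
  U12={p2,p23,p25} U13={p22,p23,p33} U14={p5,p11,p22} U15={p11,p14,p17} U16={p14,p15,p25} U23={p10,p23,p32} U24={p9,p19,p20} U25={p10,p20,p29} U26={p12,p19,p25} U34={p3,p8,p22} U35={p10,p24,p28} U36={p3,p13,p28} U45={p11,p16,p20} U46={p3,p6,p19} U56={p14,p18,p28}
  U123={p23} U126={p25} U134={p22} U145={p11} U156={p14} U235={p10} U245={p20} U246={p19} U346={p3} U356={p28}
components per intersection:
  U1: {p2,p5,p7,p11,p14,p15,p17,p22,p23,p25,p33}
  U2: {p2,p9,p10,p12,p19,p20,p21,p23,p25,p29,p30,p31,p32}
  U3: {p3,p4,p8,p10,p13,p22,p23,p24,p28,p32,p33}
  U4: {p1,p3,p5,p6,p8,p9,p11,p16,p19,p20,p22}
  U5: {p10,p11,p14,p16,p17,p18,p20,p24,p27,p28,p29}
  U6: {p3,p6,p12,p13,p14,p15,p18,p19,p25,p26,p28}
  U12: {p2,p23,p25}
  U13: {p22,p23,p33}
  U14: {p5,p11,p22}
  U15: {p11,p14,p17}
  U16: {p14,p15,p25}
  U23: {p10,p23,p32}
  U24: {p9,p19,p20}
  U25: {p10,p20,p29}
  U26: {p12,p19,p25}
  U34: {p3,p8,p22}
  U35: {p10,p24,p28}
  U36: {p3,p13,p28}
  U45: {p11,p16,p20}
  U46: {p3,p6,p19}
  U56: {p14,p18,p28}
  U123: {p23}
  U126: {p25}
  U134: {p22}
  U145: {p11}
  U156: {p14}
  U235: {p10}
  U245: {p20}
  U246: {p19}
  U346: {p3}
  U356: {p28}
C dims 6,15,10; δ0: rk 5, SNF 1^5; δ1: rk 10, SNF 1^9·2
Ȟ^0: (6−5)−0=1 ⇒ Z
Ȟ^1: (15−10)−5=0 ⇒ 0
Ȟ^2: (10−0)−10=0 plus torsion [2] ⇒ Z/2

Ȟ^0 = Z,  Ȟ^1 = 0,  Ȟ^2 = Z/2


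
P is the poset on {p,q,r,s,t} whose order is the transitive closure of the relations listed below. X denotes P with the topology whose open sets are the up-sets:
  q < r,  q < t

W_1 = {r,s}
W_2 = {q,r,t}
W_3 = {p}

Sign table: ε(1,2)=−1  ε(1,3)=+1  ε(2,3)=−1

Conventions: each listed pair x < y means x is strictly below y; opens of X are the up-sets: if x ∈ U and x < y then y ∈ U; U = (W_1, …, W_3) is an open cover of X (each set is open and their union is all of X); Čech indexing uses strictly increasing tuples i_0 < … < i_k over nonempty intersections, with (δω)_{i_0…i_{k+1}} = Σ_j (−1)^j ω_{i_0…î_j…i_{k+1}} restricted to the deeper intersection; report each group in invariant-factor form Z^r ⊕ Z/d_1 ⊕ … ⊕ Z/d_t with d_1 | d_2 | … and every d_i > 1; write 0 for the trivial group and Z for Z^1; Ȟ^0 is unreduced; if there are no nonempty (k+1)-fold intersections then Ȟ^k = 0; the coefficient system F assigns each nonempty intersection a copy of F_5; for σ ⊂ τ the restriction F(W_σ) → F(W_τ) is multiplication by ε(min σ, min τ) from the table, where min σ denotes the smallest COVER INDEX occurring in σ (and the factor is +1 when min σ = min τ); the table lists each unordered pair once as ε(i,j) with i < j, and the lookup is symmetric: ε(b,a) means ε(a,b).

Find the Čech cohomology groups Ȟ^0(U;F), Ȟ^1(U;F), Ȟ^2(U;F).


nonempty overlaps:
  W12={r}
C dims 3,1; δ0: rk_F5 1
degree 0: 3−1−0 = 2 → Ȟ^0 ≅ Z/5 ⊕ Z/5
degree 1: 1−0−1 = 0 → Ȟ^1 ≅ 0
degree 2: 0−0−0 = 0 → Ȟ^2 ≅ 0

Ȟ^0 ≅ Z/5 ⊕ Z/5; Ȟ^1 ≅ 0; Ȟ^2 ≅ 0


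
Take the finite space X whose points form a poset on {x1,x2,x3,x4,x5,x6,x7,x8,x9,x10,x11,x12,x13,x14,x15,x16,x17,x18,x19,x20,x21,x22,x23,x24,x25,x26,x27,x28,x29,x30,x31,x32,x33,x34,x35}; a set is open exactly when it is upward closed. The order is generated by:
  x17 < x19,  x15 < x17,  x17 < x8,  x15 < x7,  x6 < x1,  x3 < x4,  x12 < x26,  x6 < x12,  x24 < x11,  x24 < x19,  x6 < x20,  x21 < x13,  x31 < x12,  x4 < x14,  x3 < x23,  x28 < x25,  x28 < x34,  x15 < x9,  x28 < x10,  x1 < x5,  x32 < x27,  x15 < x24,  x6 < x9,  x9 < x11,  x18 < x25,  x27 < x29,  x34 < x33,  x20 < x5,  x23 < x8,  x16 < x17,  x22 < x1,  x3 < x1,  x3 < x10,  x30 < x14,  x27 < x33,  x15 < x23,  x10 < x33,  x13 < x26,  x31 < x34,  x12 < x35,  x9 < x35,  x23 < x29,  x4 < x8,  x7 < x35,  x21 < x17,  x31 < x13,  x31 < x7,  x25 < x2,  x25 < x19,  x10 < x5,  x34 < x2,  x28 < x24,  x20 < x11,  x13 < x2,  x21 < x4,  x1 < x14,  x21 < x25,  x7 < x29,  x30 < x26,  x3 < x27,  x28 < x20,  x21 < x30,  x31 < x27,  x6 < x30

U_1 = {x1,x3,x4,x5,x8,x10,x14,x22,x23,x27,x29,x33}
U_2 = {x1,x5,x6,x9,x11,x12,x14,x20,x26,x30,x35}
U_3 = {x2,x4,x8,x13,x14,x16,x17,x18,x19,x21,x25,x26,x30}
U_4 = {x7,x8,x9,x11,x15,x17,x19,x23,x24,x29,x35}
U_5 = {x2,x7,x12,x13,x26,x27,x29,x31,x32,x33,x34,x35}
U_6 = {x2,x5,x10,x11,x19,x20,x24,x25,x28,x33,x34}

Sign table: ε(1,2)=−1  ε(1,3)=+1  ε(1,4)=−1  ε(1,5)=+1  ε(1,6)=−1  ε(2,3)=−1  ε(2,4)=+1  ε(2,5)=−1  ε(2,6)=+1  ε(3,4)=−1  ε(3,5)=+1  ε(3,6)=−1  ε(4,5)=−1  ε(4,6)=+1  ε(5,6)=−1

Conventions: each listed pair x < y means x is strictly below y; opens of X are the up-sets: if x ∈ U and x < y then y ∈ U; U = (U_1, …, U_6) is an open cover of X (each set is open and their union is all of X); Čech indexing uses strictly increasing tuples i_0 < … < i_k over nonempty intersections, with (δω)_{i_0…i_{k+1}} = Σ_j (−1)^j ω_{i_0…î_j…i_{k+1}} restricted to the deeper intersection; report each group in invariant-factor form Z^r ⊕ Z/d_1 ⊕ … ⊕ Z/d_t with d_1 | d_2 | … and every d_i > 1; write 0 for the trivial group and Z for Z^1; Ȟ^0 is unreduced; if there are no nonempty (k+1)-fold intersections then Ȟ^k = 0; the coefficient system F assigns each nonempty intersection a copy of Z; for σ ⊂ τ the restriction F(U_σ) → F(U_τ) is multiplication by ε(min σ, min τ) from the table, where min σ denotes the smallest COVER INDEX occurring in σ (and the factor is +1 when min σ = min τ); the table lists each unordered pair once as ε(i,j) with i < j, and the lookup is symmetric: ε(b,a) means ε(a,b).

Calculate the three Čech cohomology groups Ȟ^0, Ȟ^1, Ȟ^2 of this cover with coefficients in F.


nonempty overlaps:
  U12={x1,x5,x14} U13={x4,x8,x14} U14={x8,x23,x29} U15={x27,x29,x33} U16={x5,x10,x33} U23={x14,x26,x30} U24={x9,x11,x35} U25={x12,x26,x35} U26={x5,x11,x20} U34={x8,x17,x19} U35={x2,x13,x26} U36={x2,x19,x25} U45={x7,x29,x35} U46={x11,x19,x24} U56={x2,x33,x34}
  U123={x14} U126={x5} U134={x8} U145={x29} U156={x33} U235={x26} U245={x35} U246={x11} U346={x19} U356={x2}
C dims 6,15,10; δ0: rk 5, SNF 1^5; δ1: rk 10, SNF 1^9·2
degree 0: 6−5−0 = 1 → Ȟ^0 ≅ Z
degree 1: 15−10−5 = 0 → Ȟ^1 ≅ 0
degree 2: 10−0−10 = 0 plus torsion [2] → Ȟ^2 ≅ Z/2

Ȟ^0 ≅ Z, Ȟ^1 ≅ 0, Ȟ^2 ≅ Z/2


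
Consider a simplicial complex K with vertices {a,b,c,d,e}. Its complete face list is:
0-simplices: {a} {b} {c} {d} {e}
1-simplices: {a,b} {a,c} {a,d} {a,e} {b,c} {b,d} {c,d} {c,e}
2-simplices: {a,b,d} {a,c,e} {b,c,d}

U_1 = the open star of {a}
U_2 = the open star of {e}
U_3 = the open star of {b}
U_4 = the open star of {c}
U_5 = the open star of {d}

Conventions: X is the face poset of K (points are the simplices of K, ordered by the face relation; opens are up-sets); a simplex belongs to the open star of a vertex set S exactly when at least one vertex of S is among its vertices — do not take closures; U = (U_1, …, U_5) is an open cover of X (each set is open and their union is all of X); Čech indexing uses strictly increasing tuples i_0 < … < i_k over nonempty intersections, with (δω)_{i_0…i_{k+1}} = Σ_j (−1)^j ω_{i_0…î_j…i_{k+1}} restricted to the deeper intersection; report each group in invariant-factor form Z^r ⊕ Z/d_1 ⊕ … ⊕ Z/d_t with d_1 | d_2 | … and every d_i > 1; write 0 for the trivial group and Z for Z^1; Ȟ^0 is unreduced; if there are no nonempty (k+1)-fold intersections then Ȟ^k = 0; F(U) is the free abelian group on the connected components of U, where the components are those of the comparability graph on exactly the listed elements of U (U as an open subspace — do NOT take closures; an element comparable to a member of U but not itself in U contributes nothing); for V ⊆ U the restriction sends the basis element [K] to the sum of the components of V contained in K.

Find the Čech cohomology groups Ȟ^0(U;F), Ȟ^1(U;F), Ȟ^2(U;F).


nonempty overlaps:
  U1={{a},{a,b},{a,c},{a,d},{a,e},{a,b,d},{a,c,e}} U2={{e},{a,e},{c,e},{a,c,e}} U3={{b},{a,b},{b,c},{b,d},{a,b,d},{b,c,d}} U4={{c},{a,c},{b,c},{c,d},{c,e},{a,c,e},{b,c,d}} U5={{d},{a,d},{b,d},{c,d},{a,b,d},{b,c,d}}
  U12={{a,e},{a,c,e}} U13={{a,b},{a,b,d}} U14={{a,c},{a,c,e}} U15={{a,d},{a,b,d}} U24={{c,e},{a,c,e}} U34={{b,c},{b,c,d}} U35={{b,d},{a,b,d},{b,c,d}} U45={{c,d},{b,c,d}}
  U124={{a,c,e}} U135={{a,b,d}} U345={{b,c,d}}
components per intersection:
  U1: {{a},{a,b},{a,c},{a,d},{a,e},{a,b,d},{a,c,e}}
  U2: {{e},{a,e},{c,e},{a,c,e}}
  U3: {{b},{a,b},{b,c},{b,d},{a,b,d},{b,c,d}}
  U4: {{c},{a,c},{b,c},{c,d},{c,e},{a,c,e},{b,c,d}}
  U5: {{d},{a,d},{b,d},{c,d},{a,b,d},{b,c,d}}
  U12: {{a,e},{a,c,e}}
  U13: {{a,b},{a,b,d}}
  U14: {{a,c},{a,c,e}}
  U15: {{a,d},{a,b,d}}
  U24: {{c,e},{a,c,e}}
  U34: {{b,c},{b,c,d}}
  U35: {{b,d},{a,b,d},{b,c,d}}
  U45: {{c,d},{b,c,d}}
  U124: {{a,c,e}}
  U135: {{a,b,d}}
  U345: {{b,c,d}}
C dims 5,8,3; δ0: rk 4, SNF 1^4; δ1: rk 3, SNF 1^3
degree 0: 5−4−0 = 1 → Ȟ^0 ≅ Z
degree 1: 8−3−4 = 1 → Ȟ^1 ≅ Z
degree 2: 3−0−3 = 0 → Ȟ^2 ≅ 0

Ȟ^0 = Z,  Ȟ^1 = Z,  Ȟ^2 = 0


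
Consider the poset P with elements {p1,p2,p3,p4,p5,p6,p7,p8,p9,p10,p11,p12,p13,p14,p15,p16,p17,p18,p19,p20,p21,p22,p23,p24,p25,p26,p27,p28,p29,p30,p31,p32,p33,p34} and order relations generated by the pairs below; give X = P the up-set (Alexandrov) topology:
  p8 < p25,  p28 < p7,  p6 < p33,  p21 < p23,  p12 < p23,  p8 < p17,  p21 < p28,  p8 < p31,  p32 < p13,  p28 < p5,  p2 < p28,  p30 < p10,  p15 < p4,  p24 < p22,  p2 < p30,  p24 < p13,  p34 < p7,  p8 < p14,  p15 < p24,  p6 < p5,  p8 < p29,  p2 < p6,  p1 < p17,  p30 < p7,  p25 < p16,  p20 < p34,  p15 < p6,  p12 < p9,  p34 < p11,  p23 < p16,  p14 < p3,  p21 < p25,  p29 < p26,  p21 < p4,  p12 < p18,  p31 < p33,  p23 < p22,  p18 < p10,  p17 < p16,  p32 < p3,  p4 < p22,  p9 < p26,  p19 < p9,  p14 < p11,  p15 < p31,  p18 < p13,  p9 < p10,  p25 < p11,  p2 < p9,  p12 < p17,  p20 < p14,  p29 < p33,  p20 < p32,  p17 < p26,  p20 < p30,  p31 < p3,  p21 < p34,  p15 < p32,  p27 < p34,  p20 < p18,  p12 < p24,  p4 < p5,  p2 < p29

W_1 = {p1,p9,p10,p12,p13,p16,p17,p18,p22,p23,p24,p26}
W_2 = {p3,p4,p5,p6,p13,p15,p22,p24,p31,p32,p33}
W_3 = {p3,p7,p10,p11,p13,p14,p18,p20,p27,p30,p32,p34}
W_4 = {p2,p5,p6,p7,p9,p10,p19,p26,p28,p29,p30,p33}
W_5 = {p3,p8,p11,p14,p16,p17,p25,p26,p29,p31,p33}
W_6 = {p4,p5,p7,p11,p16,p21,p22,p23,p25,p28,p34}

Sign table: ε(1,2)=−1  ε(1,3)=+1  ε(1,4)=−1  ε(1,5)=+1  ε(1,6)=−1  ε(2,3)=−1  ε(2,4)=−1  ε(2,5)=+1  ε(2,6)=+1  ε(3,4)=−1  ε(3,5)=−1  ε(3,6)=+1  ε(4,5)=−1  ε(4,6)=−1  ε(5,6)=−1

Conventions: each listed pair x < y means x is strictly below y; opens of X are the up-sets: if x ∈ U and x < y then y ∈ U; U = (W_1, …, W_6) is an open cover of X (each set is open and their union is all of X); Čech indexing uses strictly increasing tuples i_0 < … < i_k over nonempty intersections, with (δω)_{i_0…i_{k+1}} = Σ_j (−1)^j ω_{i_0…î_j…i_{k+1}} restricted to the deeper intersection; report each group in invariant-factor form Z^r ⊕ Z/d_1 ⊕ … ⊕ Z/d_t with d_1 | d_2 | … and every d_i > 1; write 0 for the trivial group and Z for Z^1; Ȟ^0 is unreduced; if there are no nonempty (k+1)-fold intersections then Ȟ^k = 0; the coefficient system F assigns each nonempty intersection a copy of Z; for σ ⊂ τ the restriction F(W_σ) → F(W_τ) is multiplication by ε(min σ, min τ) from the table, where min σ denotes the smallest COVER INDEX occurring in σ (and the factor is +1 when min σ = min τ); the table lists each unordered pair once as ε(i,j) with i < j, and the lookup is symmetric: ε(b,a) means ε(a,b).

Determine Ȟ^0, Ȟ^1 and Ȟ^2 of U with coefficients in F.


Ȟ^0 = 0,  Ȟ^1 = Z/2,  Ȟ^2 = Z

nerve simplices:
  W12={p13,p22,p24} W13={p10,p13,p18} W14={p9,p10,p26} W15={p16,p17,p26} W16={p16,p22,p23} W23={p3,p13,p32} W24={p5,p6,p33} W25={p3,p31,p33} W26={p4,p5,p22} W34={p7,p10,p30} W35={p3,p11,p14} W36={p7,p11,p34} W45={p26,p29,p33} W46={p5,p7,p28} W56={p11,p16,p25}
  W123={p13} W126={p22} W134={p10} W145={p26} W156={p16} W235={p3} W245={p33} W246={p5} W346={p7} W356={p11}
C dims 6,15,10; δ0: rk 6, SNF 1^5·2; δ1: rk 9, SNF 1^9
degree 0: 6−6−0 = 0 → Ȟ^0 ≅ 0
degree 1: 15−9−6 = 0 plus torsion [2] → Ȟ^1 ≅ Z/2
degree 2: 10−0−9 = 1 → Ȟ^2 ≅ Z


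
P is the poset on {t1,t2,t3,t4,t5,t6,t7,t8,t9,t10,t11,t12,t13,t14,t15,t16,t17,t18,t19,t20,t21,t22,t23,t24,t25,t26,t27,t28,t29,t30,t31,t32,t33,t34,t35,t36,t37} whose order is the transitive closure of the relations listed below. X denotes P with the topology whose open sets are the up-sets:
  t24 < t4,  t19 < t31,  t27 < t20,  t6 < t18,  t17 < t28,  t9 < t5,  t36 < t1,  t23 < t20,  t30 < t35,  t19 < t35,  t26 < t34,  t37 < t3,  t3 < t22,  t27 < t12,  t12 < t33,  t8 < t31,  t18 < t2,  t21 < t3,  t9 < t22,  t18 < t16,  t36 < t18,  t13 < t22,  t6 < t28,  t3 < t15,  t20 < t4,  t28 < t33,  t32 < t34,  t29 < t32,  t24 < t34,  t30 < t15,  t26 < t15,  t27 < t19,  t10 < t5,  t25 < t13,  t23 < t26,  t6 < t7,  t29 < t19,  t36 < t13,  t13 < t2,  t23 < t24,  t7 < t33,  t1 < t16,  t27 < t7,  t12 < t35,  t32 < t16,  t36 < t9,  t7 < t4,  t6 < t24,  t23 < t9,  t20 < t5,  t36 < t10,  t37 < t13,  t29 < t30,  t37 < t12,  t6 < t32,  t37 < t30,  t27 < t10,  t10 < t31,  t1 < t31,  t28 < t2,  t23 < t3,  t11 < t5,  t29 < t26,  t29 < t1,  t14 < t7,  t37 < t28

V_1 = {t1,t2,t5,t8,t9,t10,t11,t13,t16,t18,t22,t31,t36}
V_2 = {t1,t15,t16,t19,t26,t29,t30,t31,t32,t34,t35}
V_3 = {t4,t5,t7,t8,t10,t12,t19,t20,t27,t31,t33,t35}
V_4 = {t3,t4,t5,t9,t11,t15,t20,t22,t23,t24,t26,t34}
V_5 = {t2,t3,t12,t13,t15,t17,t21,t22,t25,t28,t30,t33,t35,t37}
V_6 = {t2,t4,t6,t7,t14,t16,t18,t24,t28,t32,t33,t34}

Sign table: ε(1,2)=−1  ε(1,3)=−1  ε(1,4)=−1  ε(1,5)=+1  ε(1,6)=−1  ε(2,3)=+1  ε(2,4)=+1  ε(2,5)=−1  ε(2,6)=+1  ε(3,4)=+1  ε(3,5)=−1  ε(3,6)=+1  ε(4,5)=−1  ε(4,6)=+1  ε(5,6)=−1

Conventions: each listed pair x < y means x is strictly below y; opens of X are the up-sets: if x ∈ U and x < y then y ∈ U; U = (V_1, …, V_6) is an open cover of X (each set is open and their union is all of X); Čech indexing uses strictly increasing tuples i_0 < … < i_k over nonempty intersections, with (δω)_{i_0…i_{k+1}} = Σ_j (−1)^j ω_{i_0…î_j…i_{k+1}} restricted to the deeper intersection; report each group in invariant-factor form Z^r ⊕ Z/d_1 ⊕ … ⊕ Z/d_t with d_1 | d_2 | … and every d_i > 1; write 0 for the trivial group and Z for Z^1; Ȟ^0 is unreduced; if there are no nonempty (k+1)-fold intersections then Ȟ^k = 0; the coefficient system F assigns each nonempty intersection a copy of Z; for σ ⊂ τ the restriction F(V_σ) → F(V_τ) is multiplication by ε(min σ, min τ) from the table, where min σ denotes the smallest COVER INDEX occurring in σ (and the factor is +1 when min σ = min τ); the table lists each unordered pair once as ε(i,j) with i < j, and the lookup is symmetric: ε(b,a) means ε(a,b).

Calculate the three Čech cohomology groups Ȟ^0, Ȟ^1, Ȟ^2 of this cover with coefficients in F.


intersection data:
  V12={t1,t16,t31} V13={t5,t8,t10,t31} V14={t5,t9,t11,t22} V15={t2,t13,t22} V16={t2,t16,t18} V23={t19,t31,t35} V24={t15,t26,t34} V25={t15,t30,t35} V26={t16,t32,t34} V34={t4,t5,t20} V35={t12,t33,t35} V36={t4,t7,t33} V45={t3,t15,t22} V46={t4,t24,t34} V56={t2,t28,t33}
  V123={t31} V126={t16} V134={t5} V145={t22} V156={t2} V235={t35} V245={t15} V246={t34} V346={t4} V356={t33}
C dims 6,15,10; δ0: rk 5, SNF 1^5; δ1: rk 10, SNF 1^9·2
Ȟ^0 = (6 − 5) − 0 = 1, so Ȟ^0 ≅ Z
Ȟ^1 = (15 − 10) − 5 = 0, so Ȟ^1 ≅ 0
Ȟ^2 = (10 − 0) − 10 = 0 plus torsion [2], so Ȟ^2 ≅ Z/2

Ȟ^0 = Z,  Ȟ^1 = 0,  Ȟ^2 = Z/2


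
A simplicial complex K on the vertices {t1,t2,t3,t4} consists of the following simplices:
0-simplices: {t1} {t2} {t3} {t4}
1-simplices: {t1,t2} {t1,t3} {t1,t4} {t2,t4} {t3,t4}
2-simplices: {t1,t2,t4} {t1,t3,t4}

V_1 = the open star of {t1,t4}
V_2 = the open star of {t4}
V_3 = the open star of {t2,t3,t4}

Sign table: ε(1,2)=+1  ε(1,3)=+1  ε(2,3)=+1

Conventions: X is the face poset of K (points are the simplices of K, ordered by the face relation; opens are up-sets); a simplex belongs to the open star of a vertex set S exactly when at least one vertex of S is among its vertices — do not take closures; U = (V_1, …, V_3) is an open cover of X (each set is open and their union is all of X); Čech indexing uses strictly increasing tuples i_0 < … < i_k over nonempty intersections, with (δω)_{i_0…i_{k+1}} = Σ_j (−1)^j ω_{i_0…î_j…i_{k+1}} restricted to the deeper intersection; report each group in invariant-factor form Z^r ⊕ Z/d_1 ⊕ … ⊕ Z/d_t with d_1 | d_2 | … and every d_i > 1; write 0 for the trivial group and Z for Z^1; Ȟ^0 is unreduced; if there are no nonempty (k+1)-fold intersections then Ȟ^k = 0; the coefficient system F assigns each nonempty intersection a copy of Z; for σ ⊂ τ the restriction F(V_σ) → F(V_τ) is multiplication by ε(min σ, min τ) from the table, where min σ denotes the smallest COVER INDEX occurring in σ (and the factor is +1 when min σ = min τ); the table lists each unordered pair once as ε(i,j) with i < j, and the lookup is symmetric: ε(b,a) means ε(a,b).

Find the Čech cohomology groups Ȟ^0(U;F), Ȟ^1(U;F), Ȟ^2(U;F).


nerve simplices:
  V1={{t1},{t4},{t1,t2},{t1,t3},{t1,t4},{t2,t4},{t3,t4},{t1,t2,t4},{t1,t3,t4}} V2={{t4},{t1,t4},{t2,t4},{t3,t4},{t1,t2,t4},{t1,t3,t4}} V3={{t2},{t3},{t4},{t1,t2},{t1,t3},{t1,t4},{t2,t4},{t3,t4},{t1,t2,t4},{t1,t3,t4}}
  V12={{t4},{t1,t4},{t2,t4},{t3,t4},{t1,t2,t4},{t1,t3,t4}} V13={{t4},{t1,t2},{t1,t3},{t1,t4},{t2,t4},{t3,t4},{t1,t2,t4},{t1,t3,t4}} V23={{t4},{t1,t4},{t2,t4},{t3,t4},{t1,t2,t4},{t1,t3,t4}}
  V123={{t4},{t1,t4},{t2,t4},{t3,t4},{t1,t2,t4},{t1,t3,t4}}
C dims 3,3,1; δ0: rk 2, SNF 1^2; δ1: rk 1, SNF 1^1
degree 0: 3−2−0 = 1 → Ȟ^0 ≅ Z
degree 1: 3−1−2 = 0 → Ȟ^1 ≅ 0
degree 2: 1−0−1 = 0 → Ȟ^2 ≅ 0

Ȟ^0 = Z,  Ȟ^1 = 0,  Ȟ^2 = 0


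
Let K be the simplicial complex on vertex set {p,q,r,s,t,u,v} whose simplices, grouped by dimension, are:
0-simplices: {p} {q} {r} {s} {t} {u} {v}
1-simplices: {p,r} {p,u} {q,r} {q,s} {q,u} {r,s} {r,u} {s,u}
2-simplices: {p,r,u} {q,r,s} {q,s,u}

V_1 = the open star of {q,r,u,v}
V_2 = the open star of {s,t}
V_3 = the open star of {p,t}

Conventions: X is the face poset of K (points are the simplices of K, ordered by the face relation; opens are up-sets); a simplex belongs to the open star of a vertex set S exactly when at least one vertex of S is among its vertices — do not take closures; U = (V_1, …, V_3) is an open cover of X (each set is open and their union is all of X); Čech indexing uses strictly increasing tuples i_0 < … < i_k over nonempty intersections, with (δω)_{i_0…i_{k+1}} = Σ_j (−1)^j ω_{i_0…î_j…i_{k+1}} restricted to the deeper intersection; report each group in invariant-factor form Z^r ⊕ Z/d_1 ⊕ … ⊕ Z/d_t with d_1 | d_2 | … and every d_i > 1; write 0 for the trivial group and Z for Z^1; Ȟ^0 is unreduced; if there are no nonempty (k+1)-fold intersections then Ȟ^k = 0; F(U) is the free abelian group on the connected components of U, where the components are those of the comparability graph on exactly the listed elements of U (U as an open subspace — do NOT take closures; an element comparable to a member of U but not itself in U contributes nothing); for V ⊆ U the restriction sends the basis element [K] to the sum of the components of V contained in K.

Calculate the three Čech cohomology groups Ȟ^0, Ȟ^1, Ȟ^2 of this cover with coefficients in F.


intersection data:
  V1={{q},{r},{u},{v},{p,r},{p,u},{q,r},{q,s},{q,u},{r,s},{r,u},{s,u},{p,r,u},{q,r,s},{q,s,u}} V2={{s},{t},{q,s},{r,s},{s,u},{q,r,s},{q,s,u}} V3={{p},{t},{p,r},{p,u},{p,r,u}}
  V12={{q,s},{r,s},{s,u},{q,r,s},{q,s,u}} V13={{p,r},{p,u},{p,r,u}} V23={{t}}
components per intersection:
  V1: {{q},{r},{u},{p,r},{p,u},{q,r},{q,s},{q,u},{r,s},{r,u},{s,u},{p,r,u},{q,r,s},{q,s,u}} {{v}}
  V2: {{s},{q,s},{r,s},{s,u},{q,r,s},{q,s,u}} {{t}}
  V3: {{p},{p,r},{p,u},{p,r,u}} {{t}}
  V12: {{q,s},{r,s},{s,u},{q,r,s},{q,s,u}}
  V13: {{p,r},{p,u},{p,r,u}}
  V23: {{t}}
C dims 6,3; δ0: rk 3, SNF 1^3
Ȟ^0 = (6 − 3) − 0 = 3, so Ȟ^0 ≅ Z^3
Ȟ^1 = (3 − 0) − 3 = 0, so Ȟ^1 ≅ 0
Ȟ^2 = (0 − 0) − 0 = 0, so Ȟ^2 ≅ 0

Ȟ^0 = Z^3; Ȟ^1 = 0; Ȟ^2 = 0


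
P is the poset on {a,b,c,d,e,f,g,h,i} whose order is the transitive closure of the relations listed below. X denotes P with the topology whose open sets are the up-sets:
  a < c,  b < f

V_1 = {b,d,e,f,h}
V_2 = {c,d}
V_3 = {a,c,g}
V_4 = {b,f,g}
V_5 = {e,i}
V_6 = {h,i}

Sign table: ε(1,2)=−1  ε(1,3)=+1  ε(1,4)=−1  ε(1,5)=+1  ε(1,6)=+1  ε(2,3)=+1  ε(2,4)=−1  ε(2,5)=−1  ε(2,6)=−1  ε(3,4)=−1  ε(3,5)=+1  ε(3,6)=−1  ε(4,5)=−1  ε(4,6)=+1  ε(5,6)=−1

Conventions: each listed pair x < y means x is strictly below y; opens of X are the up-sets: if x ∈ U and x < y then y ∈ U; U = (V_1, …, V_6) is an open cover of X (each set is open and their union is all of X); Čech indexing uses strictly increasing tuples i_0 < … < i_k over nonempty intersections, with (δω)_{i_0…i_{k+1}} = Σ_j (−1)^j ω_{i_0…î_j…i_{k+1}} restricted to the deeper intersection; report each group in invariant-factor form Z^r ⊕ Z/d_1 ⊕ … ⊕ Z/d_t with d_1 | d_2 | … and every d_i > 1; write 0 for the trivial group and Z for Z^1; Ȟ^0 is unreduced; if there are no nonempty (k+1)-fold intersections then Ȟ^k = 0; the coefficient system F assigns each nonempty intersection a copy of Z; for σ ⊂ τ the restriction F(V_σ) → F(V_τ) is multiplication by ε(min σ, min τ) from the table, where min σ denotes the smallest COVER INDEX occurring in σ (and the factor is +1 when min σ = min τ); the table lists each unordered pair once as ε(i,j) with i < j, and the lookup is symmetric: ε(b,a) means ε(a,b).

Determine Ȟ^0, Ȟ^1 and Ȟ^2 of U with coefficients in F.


nerve of the cover:
  V12={d} V14={b,f} V15={e} V16={h} V23={c} V34={g} V56={i}
C dims 6,7; δ0: rk 6, SNF 1^5·2
Ȟ^0 = (6 − 6) − 0 = 0, so Ȟ^0 ≅ 0
Ȟ^1 = (7 − 0) − 6 = 1 plus torsion [2], so Ȟ^1 ≅ Z ⊕ Z/2
Ȟ^2 = (0 − 0) − 0 = 0, so Ȟ^2 ≅ 0

Ȟ^0 ≅ 0,  Ȟ^1 ≅ Z ⊕ Z/2,  Ȟ^2 ≅ 0


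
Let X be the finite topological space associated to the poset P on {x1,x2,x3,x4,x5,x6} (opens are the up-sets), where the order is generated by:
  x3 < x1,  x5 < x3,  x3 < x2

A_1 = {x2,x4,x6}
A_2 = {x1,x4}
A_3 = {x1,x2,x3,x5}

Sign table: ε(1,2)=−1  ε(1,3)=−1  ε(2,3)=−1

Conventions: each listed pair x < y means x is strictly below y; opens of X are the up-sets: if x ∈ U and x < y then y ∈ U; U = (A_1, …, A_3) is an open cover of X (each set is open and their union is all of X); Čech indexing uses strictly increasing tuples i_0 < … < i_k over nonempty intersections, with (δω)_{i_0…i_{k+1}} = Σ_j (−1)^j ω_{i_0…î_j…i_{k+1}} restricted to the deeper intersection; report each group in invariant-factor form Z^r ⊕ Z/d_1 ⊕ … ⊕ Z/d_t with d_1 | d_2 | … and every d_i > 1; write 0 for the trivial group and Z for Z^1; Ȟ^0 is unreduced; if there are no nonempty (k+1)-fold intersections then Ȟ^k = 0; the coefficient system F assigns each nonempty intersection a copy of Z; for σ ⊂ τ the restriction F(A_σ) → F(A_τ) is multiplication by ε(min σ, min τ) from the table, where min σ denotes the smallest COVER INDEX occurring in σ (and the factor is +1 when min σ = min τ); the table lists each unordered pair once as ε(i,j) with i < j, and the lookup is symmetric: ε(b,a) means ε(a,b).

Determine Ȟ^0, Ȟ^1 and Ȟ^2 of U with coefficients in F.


cover nerve:
  A12={x4} A13={x2} A23={x1}
C dims 3,3; δ0: rk 3, SNF 1^2·2
Ȟ^0: (3−3)−0=0 ⇒ 0
Ȟ^1: (3−0)−3=0 plus torsion [2] ⇒ Z/2
Ȟ^2: (0−0)−0=0 ⇒ 0

Ȟ^0(U;F) ≅ 0,  Ȟ^1(U;F) ≅ Z/2,  Ȟ^2(U;F) ≅ 0


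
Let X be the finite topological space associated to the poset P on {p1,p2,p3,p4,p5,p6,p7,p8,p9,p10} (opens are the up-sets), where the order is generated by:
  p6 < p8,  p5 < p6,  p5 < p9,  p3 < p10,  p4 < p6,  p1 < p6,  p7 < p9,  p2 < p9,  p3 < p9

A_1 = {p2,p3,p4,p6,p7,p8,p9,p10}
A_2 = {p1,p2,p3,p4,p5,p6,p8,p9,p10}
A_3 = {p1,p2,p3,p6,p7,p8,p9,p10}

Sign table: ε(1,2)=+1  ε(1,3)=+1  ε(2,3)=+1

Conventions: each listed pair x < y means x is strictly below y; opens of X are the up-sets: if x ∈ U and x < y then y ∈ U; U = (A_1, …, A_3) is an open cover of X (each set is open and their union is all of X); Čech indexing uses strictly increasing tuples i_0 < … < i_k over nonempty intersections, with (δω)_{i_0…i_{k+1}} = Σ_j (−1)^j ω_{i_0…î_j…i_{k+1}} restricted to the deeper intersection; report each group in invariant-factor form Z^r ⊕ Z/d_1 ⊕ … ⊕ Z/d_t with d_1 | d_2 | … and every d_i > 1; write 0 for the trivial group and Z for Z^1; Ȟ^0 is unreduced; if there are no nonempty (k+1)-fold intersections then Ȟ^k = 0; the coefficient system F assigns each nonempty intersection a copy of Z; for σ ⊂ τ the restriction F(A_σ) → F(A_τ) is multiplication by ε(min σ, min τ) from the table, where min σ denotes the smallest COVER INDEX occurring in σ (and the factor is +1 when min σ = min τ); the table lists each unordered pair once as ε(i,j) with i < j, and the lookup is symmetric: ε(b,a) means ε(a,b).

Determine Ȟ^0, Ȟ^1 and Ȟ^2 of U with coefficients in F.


nerve simplices:
  A12={p2,p3,p4,p6,p8,p9,p10} A13={p2,p3,p6,p7,p8,p9,p10} A23={p1,p2,p3,p6,p8,p9,p10}
  A123={p2,p3,p6,p8,p9,p10}
C dims 3,3,1; δ0: rk 2, SNF 1^2; δ1: rk 1, SNF 1^1
degree 0: 3−2−0 = 1 → Ȟ^0 ≅ Z
degree 1: 3−1−2 = 0 → Ȟ^1 ≅ 0
degree 2: 1−0−1 = 0 → Ȟ^2 ≅ 0

Ȟ^0 = Z; Ȟ^1 = 0; Ȟ^2 = 0


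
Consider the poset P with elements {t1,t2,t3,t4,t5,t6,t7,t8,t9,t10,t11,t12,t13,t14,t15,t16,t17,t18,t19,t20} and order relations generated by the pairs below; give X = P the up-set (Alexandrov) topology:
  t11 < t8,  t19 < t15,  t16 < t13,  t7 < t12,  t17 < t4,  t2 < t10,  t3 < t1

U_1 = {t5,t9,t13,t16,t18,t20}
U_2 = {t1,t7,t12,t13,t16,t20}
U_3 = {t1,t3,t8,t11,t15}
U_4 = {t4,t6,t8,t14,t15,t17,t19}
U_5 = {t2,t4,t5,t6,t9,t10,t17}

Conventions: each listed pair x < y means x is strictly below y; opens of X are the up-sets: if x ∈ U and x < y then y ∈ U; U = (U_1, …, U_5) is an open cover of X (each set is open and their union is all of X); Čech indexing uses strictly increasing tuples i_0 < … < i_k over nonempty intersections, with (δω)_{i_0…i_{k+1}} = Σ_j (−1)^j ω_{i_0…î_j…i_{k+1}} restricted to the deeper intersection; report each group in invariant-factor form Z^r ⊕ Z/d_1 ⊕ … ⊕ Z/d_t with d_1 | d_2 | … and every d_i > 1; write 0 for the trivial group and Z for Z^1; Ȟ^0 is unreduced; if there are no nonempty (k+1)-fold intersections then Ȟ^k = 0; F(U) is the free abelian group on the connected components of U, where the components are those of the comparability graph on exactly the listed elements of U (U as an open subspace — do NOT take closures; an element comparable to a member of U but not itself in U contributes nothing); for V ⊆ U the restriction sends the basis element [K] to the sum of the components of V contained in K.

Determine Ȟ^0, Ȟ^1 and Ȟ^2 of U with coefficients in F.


Ȟ^0(U;F) ≅ Z^13; Ȟ^1(U;F) ≅ 0; Ȟ^2(U;F) ≅ 0

nonempty overlaps:
  U12={t13,t16,t20} U15={t5,t9} U23={t1} U34={t8,t15} U45={t4,t6,t17}
components per intersection:
  U1: {t5} {t9} {t13,t16} {t18} {t20}
  U2: {t1} {t7,t12} {t13,t16} {t20}
  U3: {t1,t3} {t8,t11} {t15}
  U4: {t4,t17} {t6} {t8} {t14} {t15,t19}
  U5: {t2,t10} {t4,t17} {t5} {t6} {t9}
  U12: {t13,t16} {t20}
  U15: {t5} {t9}
  U23: {t1}
  U34: {t8} {t15}
  U45: {t4,t17} {t6}
C dims 22,9; δ0: rk 9, SNF 1^9
degree 0: 22−9−0 = 13 → Ȟ^0 ≅ Z^13
degree 1: 9−0−9 = 0 → Ȟ^1 ≅ 0
degree 2: 0−0−0 = 0 → Ȟ^2 ≅ 0


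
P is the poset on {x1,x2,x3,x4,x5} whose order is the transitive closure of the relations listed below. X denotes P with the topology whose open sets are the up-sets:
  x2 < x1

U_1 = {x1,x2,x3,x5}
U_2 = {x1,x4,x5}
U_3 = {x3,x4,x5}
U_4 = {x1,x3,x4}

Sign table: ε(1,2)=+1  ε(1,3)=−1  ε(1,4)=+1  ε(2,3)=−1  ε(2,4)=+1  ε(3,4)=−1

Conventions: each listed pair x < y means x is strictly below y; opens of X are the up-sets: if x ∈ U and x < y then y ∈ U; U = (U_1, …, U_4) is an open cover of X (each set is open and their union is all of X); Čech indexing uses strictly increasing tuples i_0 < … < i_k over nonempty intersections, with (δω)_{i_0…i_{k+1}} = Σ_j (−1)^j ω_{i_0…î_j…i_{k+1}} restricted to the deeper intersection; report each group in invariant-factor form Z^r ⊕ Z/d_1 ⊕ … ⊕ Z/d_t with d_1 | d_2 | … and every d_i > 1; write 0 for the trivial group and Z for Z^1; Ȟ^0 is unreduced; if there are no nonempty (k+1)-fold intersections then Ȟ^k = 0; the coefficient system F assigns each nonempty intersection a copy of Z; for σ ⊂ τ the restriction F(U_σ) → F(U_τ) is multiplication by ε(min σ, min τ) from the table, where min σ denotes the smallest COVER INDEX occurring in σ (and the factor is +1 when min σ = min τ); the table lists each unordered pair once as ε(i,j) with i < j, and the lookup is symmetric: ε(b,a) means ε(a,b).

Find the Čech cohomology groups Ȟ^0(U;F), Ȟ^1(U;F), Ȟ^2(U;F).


nonempty intersections:
  U12={x1,x5} U13={x3,x5} U14={x1,x3} U23={x4,x5} U24={x1,x4} U34={x3,x4}
  U123={x5} U124={x1} U134={x3} U234={x4}
C dims 4,6,4; δ0: rk 3, SNF 1^3; δ1: rk 3, SNF 1^3
Ȟ^0: (4−3)−0=1 ⇒ Z
Ȟ^1: (6−3)−3=0 ⇒ 0
Ȟ^2: (4−0)−3=1 ⇒ Z

Ȟ^0(U;F) ≅ Z,  Ȟ^1(U;F) ≅ 0,  Ȟ^2(U;F) ≅ Z


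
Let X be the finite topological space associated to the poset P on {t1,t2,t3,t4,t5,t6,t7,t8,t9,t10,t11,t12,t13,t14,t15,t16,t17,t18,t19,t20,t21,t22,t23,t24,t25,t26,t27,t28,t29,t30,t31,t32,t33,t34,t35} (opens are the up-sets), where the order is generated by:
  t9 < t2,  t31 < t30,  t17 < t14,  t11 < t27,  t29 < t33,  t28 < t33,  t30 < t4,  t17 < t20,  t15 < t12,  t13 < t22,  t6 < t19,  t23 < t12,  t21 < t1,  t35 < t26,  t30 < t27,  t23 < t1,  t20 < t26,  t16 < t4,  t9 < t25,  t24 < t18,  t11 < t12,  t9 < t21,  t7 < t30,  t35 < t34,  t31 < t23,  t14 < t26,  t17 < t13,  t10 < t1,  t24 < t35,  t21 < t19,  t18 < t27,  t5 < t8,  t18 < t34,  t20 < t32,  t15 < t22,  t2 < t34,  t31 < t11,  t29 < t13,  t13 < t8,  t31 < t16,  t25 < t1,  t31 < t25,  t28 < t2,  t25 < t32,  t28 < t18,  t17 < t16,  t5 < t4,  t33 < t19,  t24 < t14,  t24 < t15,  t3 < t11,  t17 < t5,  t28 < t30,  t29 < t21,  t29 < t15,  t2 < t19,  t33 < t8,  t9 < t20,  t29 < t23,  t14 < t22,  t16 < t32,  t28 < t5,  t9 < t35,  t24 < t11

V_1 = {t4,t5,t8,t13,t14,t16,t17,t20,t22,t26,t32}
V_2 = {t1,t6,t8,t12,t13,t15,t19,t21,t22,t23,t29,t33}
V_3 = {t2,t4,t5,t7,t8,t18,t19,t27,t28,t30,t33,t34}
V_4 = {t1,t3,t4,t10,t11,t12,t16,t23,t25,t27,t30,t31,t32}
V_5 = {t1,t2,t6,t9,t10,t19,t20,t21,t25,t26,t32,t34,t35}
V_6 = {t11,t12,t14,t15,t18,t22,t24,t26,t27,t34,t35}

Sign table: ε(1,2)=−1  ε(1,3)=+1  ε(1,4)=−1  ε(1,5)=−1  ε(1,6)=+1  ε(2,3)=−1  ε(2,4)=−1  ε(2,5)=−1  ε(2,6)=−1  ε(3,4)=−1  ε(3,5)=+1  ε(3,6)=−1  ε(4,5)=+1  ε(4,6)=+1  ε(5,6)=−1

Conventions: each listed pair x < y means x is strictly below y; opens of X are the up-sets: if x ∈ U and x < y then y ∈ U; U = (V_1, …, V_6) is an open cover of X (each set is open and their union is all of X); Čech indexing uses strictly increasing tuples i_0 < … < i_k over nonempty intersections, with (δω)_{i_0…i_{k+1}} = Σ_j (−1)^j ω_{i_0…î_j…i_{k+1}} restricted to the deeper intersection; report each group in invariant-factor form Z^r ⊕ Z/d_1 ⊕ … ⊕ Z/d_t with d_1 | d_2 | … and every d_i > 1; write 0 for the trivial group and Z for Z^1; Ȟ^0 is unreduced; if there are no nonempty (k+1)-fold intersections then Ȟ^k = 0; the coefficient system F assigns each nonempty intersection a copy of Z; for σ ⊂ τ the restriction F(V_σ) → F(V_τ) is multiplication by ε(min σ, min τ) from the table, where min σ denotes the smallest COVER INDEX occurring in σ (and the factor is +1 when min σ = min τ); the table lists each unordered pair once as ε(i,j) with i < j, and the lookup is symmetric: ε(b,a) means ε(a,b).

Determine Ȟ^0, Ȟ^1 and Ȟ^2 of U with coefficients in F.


Ȟ^0 = 0; Ȟ^1 = Z/2; Ȟ^2 = Z

cover nerve:
  V12={t8,t13,t22} V13={t4,t5,t8} V14={t4,t16,t32} V15={t20,t26,t32} V16={t14,t22,t26} V23={t8,t19,t33} V24={t1,t12,t23} V25={t1,t6,t19,t21} V26={t12,t15,t22} V34={t4,t27,t30} V35={t2,t19,t34} V36={t18,t27,t34} V45={t1,t10,t25,t32} V46={t11,t12,t27} V56={t26,t34,t35}
  V123={t8} V126={t22} V134={t4} V145={t32} V156={t26} V235={t19} V245={t1} V246={t12} V346={t27} V356={t34}
C dims 6,15,10; δ0: rk 6, SNF 1^5·2; δ1: rk 9, SNF 1^9
Ȟ^0: (6−6)−0=0 ⇒ 0
Ȟ^1: (15−9)−6=0 plus torsion [2] ⇒ Z/2
Ȟ^2: (10−0)−9=1 ⇒ Z
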